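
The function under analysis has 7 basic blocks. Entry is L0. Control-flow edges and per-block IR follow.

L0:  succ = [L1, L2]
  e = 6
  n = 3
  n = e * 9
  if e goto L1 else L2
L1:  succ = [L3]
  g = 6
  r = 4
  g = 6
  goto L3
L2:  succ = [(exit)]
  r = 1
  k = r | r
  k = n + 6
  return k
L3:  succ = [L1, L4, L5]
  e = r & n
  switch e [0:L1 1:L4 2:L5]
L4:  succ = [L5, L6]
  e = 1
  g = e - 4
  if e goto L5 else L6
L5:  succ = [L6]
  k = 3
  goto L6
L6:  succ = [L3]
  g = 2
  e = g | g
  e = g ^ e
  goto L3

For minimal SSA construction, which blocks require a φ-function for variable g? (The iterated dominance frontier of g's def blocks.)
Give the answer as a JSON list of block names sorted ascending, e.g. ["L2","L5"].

idom tree: L1←L0 L2←L0 L3←L1 L4←L3 L5←L3 L6←L3
Join-block Dom:
  L1: preds {L0,L3}: {L0} ∩ {L0,L1,L3} = {L0}; idom=L0
  L3: preds {L1,L6}: {L0,L1} ∩ {L0,L1,L3,L6} = {L0,L1}; idom=L1
  L5: preds {L3,L4}: {L0,L1,L3} ∩ {L0,L1,L3,L4} = {L0,L1,L3}; idom=L3
  L6: preds {L4,L5}: {L0,L1,L3,L4} ∩ {L0,L1,L3,L5} = {L0,L1,L3}; idom=L3

DF walk-up:
  L1←L0: walk · to L0
  L1←L3: walk L3→L1 to L0
  L3←L1: walk · to L1
  L3←L6: walk L6→L3 to L1
  L5←L3: walk · to L3
  L5←L4: walk L4 to L3
  L6←L4: walk L4 to L3
  L6←L5: walk L5 to L3
  L0: DF=∅
  L1: DF={L1}
  L2: DF=∅
  L3: DF={L1,L3}
  L4: DF={L5,L6}
  L5: DF={L6}
  L6: DF={L3}

φ for g: defs {L1,L4,L6}
  DF⁺ = {L1,L3,L5,L6}

Answer: ["L1", "L3", "L5", "L6"]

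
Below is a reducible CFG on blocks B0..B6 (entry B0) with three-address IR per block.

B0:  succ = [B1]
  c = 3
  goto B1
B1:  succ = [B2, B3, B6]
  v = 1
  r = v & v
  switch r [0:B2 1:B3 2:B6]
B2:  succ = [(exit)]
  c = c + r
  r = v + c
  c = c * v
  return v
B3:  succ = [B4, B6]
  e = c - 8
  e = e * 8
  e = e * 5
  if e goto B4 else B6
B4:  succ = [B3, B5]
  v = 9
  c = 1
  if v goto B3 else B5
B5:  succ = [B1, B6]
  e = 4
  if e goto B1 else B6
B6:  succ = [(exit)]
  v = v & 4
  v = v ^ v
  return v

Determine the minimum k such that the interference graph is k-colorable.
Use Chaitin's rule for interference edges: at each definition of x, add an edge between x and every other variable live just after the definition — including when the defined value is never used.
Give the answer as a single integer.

Answer: 3

Working:
Block summaries:
  B0: def={c} ue=∅
  B1: def={r,v} ue=∅
  B2: def={c,r} ue={c,r,v}
  B3: def={e} ue={c}
  B4: def={c,v} ue=∅
  B5: def={e} ue=∅
  B6: def={v} ue={v}

Live sets:
  live B0: ∅→{c}
  live B1: {c}→{c,r,v}
  live B2: {c,r,v}→∅
  live B3: {c,v}→{v}
  live B4: ∅→{c,v}
  live B5: {c,v}→{c,v}
  live B6: {v}→∅

Interfere edges:
  c — {e,r,v}
  e — {c,v}
  r — {c,v}
  v — {c,e,r}

Colouring:
  lower bound: {c,e,v} mutually conflict ⇒ χ ≥ 3
  3-colouring: c0={c}  c1={v}  c2={e,r}
  χ = 3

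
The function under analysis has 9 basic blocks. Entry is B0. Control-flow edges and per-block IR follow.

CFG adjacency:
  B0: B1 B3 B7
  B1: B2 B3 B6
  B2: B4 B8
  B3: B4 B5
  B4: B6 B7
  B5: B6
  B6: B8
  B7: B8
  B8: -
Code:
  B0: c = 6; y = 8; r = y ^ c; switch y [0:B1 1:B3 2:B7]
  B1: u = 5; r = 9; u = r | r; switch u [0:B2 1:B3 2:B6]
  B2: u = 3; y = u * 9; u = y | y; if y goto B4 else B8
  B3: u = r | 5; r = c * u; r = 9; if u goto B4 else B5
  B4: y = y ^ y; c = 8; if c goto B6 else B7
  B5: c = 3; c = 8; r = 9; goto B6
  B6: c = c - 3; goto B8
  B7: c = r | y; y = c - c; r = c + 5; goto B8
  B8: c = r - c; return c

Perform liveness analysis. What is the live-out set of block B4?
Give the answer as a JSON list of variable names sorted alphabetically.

Block summaries:
  B0: {c,r,y} / ∅
  B1: {r,u} / ∅
  B2: {u,y} / ∅
  B3: {r,u} / {c,r}
  B4: {c,y} / {y}
  B5: {c,r} / ∅
  B6: {c} / {c}
  B7: {c,r,y} / {r,y}
  B8: {c} / {c,r}

Liveness:
  live B0: ∅→{c,r,y}
  live B1: {c,y}→{c,r,y}
  live B2: {c,r}→{c,r,y}
  live B3: {c,r,y}→{r,y}
  live B4: {r,y}→{c,r,y}
  live B5: ∅→{c,r}
  live B6: {c,r}→{c,r}
  live B7: {r,y}→{c,r}
  live B8: {c,r}→∅

live-out(B4) = ["c", "r", "y"]

Answer: ["c", "r", "y"]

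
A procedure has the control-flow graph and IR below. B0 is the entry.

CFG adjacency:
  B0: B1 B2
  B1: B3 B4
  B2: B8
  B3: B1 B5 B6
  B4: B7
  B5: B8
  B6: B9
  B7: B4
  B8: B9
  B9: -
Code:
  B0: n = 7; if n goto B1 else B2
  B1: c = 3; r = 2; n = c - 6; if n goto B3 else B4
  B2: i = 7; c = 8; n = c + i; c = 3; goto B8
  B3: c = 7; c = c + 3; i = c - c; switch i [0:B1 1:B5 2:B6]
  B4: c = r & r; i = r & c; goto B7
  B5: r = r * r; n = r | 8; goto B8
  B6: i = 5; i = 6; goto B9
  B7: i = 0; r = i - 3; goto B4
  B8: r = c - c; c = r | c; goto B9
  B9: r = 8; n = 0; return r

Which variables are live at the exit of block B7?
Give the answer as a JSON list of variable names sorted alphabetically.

def/use:
  B0 def {n} use ∅
  B1 def {c,n,r} use ∅
  B2 def {c,i,n} use ∅
  B3 def {c,i} use ∅
  B4 def {c,i} use {r}
  B5 def {n,r} use {r}
  B6 def {i} use ∅
  B7 def {i,r} use ∅
  B8 def {c,r} use {c}
  B9 def {n,r} use ∅

Live sets:
  B0: in=∅ out=∅
  B1: in=∅ out={r}
  B2: in=∅ out={c}
  B3: in={r} out={c,r}
  B4: in={r} out=∅
  B5: in={c,r} out={c}
  B6: in=∅ out=∅
  B7: in=∅ out={r}
  B8: in={c} out=∅
  B9: in=∅ out=∅

live-out(B7) = ["r"]

Answer: ["r"]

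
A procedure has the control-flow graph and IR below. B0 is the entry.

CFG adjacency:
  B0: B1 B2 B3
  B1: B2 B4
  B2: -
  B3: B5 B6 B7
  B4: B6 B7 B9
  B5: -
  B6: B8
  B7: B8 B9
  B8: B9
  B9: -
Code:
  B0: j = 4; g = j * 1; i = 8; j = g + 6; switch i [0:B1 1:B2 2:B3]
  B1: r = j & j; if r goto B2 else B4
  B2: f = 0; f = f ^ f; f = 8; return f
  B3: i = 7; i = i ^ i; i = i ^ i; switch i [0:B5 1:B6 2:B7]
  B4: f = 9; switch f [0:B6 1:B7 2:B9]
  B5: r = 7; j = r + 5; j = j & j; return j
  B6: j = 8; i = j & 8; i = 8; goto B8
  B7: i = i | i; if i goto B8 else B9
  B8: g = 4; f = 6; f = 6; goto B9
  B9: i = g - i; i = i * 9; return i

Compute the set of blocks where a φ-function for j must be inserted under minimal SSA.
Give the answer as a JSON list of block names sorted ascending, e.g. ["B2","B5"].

idom tree: B1←B0 B2←B0 B3←B0 B4←B1 B5←B3 B6←B0 B7←B0 B8←B0 B9←B0
Dom∩ at merges:
  B2: preds {B0,B1}: {B0} ∩ {B0,B1} = {B0}; idom=B0
  B6: preds {B3,B4}: {B0,B3} ∩ {B0,B1,B4} = {B0}; idom=B0
  B7: preds {B3,B4}: {B0,B3} ∩ {B0,B1,B4} = {B0}; idom=B0
  B8: preds {B6,B7}: {B0,B6} ∩ {B0,B7} = {B0}; idom=B0
  B9: preds {B4,B7,B8}: {B0,B1,B4} ∩ {B0,B7} ∩ {B0,B8} = {B0}; idom=B0

DF walk-up:
  B2←B0: walk · to B0
  B2←B1: walk B1 to B0
  B6←B3: walk B3 to B0
  B6←B4: walk B4→B1 to B0
  B7←B3: walk B3 to B0
  B7←B4: walk B4→B1 to B0
  B8←B6: walk B6 to B0
  B8←B7: walk B7 to B0
  B9←B4: walk B4→B1 to B0
  B9←B7: walk B7 to B0
  B9←B8: walk B8 to B0
  B0 → ∅
  B1 → {B2,B6,B7,B9}
  B2 → ∅
  B3 → {B6,B7}
  B4 → {B6,B7,B9}
  B5 → ∅
  B6 → {B8}
  B7 → {B8,B9}
  B8 → {B9}
  B9 → ∅

φ for j: defs {B0,B5,B6}
  DF⁺ = {B8,B9}

Answer: ["B8", "B9"]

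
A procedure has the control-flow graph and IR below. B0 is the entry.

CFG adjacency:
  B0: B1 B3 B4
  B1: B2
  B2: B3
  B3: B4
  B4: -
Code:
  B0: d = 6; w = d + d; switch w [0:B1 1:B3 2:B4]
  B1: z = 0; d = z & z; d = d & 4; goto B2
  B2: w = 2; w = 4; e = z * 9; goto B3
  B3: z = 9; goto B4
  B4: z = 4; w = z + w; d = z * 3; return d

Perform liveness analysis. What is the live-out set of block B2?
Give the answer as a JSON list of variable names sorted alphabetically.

Block summaries:
  B0: def={d,w} ue=∅
  B1: def={d,z} ue=∅
  B2: def={e,w} ue={z}
  B3: def={z} ue=∅
  B4: def={d,w,z} ue={w}

Live sets:
  live B0: ∅→{w}
  live B1: ∅→{z}
  live B2: {z}→{w}
  live B3: {w}→{w}
  live B4: {w}→∅

live-out(B2) = ["w"]

Answer: ["w"]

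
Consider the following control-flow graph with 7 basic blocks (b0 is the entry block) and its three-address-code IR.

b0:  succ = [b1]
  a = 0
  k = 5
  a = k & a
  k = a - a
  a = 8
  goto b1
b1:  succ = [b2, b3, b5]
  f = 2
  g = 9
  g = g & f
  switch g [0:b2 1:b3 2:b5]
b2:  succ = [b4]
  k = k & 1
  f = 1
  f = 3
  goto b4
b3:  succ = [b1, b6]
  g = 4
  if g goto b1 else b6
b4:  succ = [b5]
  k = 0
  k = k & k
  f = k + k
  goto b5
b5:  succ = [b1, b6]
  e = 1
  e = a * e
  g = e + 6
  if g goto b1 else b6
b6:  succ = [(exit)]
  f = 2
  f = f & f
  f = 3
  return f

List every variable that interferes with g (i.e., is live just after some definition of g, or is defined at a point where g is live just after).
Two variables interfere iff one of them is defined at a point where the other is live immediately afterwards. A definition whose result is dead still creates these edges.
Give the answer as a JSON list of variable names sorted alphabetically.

def/use:
  b0: def={a,k} ue=∅
  b1: def={f,g} ue=∅
  b2: def={f,k} ue={k}
  b3: def={g} ue=∅
  b4: def={f,k} ue=∅
  b5: def={e,g} ue={a}
  b6: def={f} ue=∅

Live sets:
  b0 li=∅ lo={a,k}
  b1 li={a,k} lo={a,k}
  b2 li={a,k} lo={a}
  b3 li={a,k} lo={a,k}
  b4 li={a} lo={a,k}
  b5 li={a,k} lo={a,k}
  b6 li=∅ lo=∅

Conflict graph:
  a — {e,f,g,k}
  e — {a,k}
  f — {a,g,k}
  g — {a,f,k}
  k — {a,e,f,g}

N(g) = ["a", "f", "k"]

Answer: ["a", "f", "k"]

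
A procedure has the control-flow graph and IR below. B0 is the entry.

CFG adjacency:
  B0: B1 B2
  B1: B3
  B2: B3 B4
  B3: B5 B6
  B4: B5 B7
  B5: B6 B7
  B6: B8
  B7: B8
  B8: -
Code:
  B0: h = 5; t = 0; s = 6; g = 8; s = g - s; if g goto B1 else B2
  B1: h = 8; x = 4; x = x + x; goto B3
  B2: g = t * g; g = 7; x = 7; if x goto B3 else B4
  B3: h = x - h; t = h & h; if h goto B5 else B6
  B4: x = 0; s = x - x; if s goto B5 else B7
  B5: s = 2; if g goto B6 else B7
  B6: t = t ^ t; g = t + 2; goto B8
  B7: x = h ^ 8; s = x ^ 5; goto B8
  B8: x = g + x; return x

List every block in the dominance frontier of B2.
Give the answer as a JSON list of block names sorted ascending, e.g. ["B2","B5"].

idom tree: B1←B0 B2←B0 B3←B0 B4←B2 B5←B0 B6←B0 B7←B0 B8←B0
Join-block Dom:
  B3: preds {B1,B2}: {B0,B1} ∩ {B0,B2} = {B0}; idom=B0
  B5: preds {B3,B4}: {B0,B3} ∩ {B0,B2,B4} = {B0}; idom=B0
  B6: preds {B3,B5}: {B0,B3} ∩ {B0,B5} = {B0}; idom=B0
  B7: preds {B4,B5}: {B0,B2,B4} ∩ {B0,B5} = {B0}; idom=B0
  B8: preds {B6,B7}: {B0,B6} ∩ {B0,B7} = {B0}; idom=B0

Frontier:
  B3←B1: walk B1 to B0
  B3←B2: walk B2 to B0
  B5←B3: walk B3 to B0
  B5←B4: walk B4→B2 to B0
  B6←B3: walk B3 to B0
  B6←B5: walk B5 to B0
  B7←B4: walk B4→B2 to B0
  B7←B5: walk B5 to B0
  B8←B6: walk B6 to B0
  B8←B7: walk B7 to B0
  B0 → ∅
  B1 → {B3}
  B2 → {B3,B5,B7}
  B3 → {B5,B6}
  B4 → {B5,B7}
  B5 → {B6,B7}
  B6 → {B8}
  B7 → {B8}
  B8 → ∅

DF(B2) = ["B3", "B5", "B7"]

Answer: ["B3", "B5", "B7"]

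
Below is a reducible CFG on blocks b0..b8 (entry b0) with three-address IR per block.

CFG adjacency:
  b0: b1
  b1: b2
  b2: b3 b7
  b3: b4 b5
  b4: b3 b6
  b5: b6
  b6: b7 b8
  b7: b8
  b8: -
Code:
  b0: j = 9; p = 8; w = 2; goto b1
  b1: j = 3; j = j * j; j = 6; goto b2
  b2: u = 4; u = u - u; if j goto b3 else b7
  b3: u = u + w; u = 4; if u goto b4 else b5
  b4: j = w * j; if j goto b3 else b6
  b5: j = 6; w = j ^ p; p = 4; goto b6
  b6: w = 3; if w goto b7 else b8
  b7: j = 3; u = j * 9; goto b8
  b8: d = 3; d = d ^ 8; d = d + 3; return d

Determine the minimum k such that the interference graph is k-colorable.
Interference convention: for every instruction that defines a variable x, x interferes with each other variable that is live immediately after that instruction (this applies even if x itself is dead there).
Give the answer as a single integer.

Answer: 4

Working:
Per-block:
  b0 def {j,p,w} use ∅
  b1 def {j} use ∅
  b2 def {u} use {j}
  b3 def {u} use {u,w}
  b4 def {j} use {j,w}
  b5 def {j,p,w} use {p}
  b6 def {w} use ∅
  b7 def {j,u} use ∅
  b8 def {d} use ∅

Live sets:
  b0: in=∅ out={p,w}
  b1: in={p,w} out={j,p,w}
  b2: in={j,p,w} out={j,p,u,w}
  b3: in={j,p,u,w} out={j,p,u,w}
  b4: in={j,p,u,w} out={j,p,u,w}
  b5: in={p} out=∅
  b6: in=∅ out=∅
  b7: in=∅ out=∅
  b8: in=∅ out=∅

Interference:
  d — ∅
  j — {p,u,w}
  p — {j,u,w}
  u — {j,p,w}
  w — {j,p,u}

Colouring:
  clique {j,p,u,w} ⇒ need ≥ 4
  4-colouring: r0={d,j}  r1={p}  r2={u}  r3={w}
  χ = 4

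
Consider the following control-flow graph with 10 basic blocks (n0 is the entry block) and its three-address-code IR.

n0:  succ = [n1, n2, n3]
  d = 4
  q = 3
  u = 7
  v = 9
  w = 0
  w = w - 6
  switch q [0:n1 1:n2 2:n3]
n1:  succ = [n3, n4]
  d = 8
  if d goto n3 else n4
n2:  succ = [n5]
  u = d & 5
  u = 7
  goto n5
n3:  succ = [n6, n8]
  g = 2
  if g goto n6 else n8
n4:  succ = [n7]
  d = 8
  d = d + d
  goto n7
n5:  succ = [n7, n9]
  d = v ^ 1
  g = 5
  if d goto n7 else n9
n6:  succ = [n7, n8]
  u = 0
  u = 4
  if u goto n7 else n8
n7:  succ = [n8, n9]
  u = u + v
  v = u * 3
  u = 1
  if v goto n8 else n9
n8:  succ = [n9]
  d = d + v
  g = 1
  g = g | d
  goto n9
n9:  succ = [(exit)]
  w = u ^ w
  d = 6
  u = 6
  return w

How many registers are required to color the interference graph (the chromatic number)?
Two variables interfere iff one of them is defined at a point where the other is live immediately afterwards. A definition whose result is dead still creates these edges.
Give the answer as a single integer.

Block summaries:
  n0: def={d,q,u,v,w} ue=∅
  n1: def={d} ue=∅
  n2: def={u} ue={d}
  n3: def={g} ue=∅
  n4: def={d} ue=∅
  n5: def={d,g} ue={v}
  n6: def={u} ue=∅
  n7: def={u,v} ue={u,v}
  n8: def={d,g} ue={d,v}
  n9: def={d,u,w} ue={u,w}

Live sets:
  live n0: ∅→{d,u,v,w}
  live n1: {u,v,w}→{d,u,v,w}
  live n2: {d,v,w}→{u,v,w}
  live n3: {d,u,v,w}→{d,u,v,w}
  live n4: {u,v,w}→{d,u,v,w}
  live n5: {u,v,w}→{d,u,v,w}
  live n6: {d,v,w}→{d,u,v,w}
  live n7: {d,u,v,w}→{d,u,v,w}
  live n8: {d,u,v,w}→{u,w}
  live n9: {u,w}→∅

Conflict graph:
  d — {g,q,u,v,w}
  g — {d,u,v,w}
  q — {d,u,v,w}
  u — {d,g,q,v,w}
  v — {d,g,q,u,w}
  w — {d,g,q,u,v}

Chromatic number:
  lower bound: {d,g,u,v,w} mutually conflict ⇒ χ ≥ 5
  assign d→c0 g→c4 q→c4 u→c1 v→c2 w→c3 — no edge inside a register ⇒ χ ≤ 5
  χ = 5

Answer: 5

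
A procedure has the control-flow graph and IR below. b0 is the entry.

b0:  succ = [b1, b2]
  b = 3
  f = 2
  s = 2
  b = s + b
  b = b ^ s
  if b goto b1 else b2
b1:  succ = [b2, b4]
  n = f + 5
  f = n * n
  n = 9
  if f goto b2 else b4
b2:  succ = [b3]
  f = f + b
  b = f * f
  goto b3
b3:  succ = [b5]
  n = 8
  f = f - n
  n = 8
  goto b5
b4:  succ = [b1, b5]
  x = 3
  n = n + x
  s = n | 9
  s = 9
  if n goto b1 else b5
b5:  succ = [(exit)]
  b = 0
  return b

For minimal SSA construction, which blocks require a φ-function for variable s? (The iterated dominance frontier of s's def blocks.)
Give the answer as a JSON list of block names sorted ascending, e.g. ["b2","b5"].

idom tree: b1←b0 b2←b0 b3←b2 b4←b1 b5←b0
Dom at joins:
  b1: preds {b0,b4}: {b0} ∩ {b0,b1,b4} = {b0}; idom=b0
  b2: preds {b0,b1}: {b0} ∩ {b0,b1} = {b0}; idom=b0
  b5: preds {b3,b4}: {b0,b2,b3} ∩ {b0,b1,b4} = {b0}; idom=b0

Frontier:
  join b1 pred b0: · stop@b0
  join b1 pred b4: b4→b1 stop@b0
  join b2 pred b0: · stop@b0
  join b2 pred b1: b1 stop@b0
  join b5 pred b3: b3→b2 stop@b0
  join b5 pred b4: b4→b1 stop@b0
  DF(b0)=∅
  DF(b1)={b1,b2,b5}
  DF(b2)={b5}
  DF(b3)={b5}
  DF(b4)={b1,b5}
  DF(b5)=∅

φ for s: defs {b0,b4}
  DF⁺ = {b1,b2,b5}

Answer: ["b1", "b2", "b5"]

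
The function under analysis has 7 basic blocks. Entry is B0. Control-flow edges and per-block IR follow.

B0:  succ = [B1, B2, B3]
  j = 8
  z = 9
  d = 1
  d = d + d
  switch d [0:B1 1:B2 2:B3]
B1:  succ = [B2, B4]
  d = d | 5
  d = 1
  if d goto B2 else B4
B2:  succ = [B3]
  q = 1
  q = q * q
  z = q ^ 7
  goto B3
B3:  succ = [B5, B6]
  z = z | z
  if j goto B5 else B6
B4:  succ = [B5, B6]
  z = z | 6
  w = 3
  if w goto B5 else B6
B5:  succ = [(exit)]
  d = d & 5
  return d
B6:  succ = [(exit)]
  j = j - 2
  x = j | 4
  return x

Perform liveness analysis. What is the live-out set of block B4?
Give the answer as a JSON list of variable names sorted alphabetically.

Block summaries:
  B0 def {d,j,z} use ∅
  B1 def {d} use {d}
  B2 def {q,z} use ∅
  B3 def {z} use {j,z}
  B4 def {w,z} use {z}
  B5 def {d} use {d}
  B6 def {j,x} use {j}

Live sets:
  B0 li=∅ lo={d,j,z}
  B1 li={d,j,z} lo={d,j,z}
  B2 li={d,j} lo={d,j,z}
  B3 li={d,j,z} lo={d,j}
  B4 li={d,j,z} lo={d,j}
  B5 li={d} lo=∅
  B6 li={j} lo=∅

live-out(B4) = ["d", "j"]

Answer: ["d", "j"]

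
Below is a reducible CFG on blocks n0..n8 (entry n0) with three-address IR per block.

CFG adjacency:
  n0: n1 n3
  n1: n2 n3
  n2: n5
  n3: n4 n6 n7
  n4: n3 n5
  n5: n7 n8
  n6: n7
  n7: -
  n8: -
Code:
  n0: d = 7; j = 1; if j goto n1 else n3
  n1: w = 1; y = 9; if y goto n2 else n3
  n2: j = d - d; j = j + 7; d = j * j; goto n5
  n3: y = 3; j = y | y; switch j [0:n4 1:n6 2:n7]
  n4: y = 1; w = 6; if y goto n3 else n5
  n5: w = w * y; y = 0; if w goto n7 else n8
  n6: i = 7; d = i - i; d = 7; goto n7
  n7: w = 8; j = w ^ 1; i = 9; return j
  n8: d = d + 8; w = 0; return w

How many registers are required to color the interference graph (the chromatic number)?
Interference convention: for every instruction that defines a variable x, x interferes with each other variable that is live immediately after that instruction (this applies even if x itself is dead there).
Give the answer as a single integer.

def/use:
  n0 def {d,j} use ∅
  n1 def {w,y} use ∅
  n2 def {d,j} use {d}
  n3 def {j,y} use ∅
  n4 def {w,y} use ∅
  n5 def {w,y} use {w,y}
  n6 def {d,i} use ∅
  n7 def {i,j,w} use ∅
  n8 def {d,w} use {d}

Live sets:
  n0: in=∅ out={d}
  n1: in={d} out={d,w,y}
  n2: in={d,w,y} out={d,w,y}
  n3: in={d} out={d}
  n4: in={d} out={d,w,y}
  n5: in={d,w,y} out={d}
  n6: in=∅ out=∅
  n7: in=∅ out=∅
  n8: in={d} out=∅

Conflict graph:
  d: {j,w,y}
  i: {j}
  j: {d,i,w,y}
  w: {d,j,y}
  y: {d,j,w}

Chromatic number:
  {d,j,w,y} pairwise interfere (4-clique) ⇒ χ ≥ 4
  assign d→R1 i→R1 j→R0 w→R2 y→R3 — no edge inside a register ⇒ χ ≤ 4
  χ = 4

Answer: 4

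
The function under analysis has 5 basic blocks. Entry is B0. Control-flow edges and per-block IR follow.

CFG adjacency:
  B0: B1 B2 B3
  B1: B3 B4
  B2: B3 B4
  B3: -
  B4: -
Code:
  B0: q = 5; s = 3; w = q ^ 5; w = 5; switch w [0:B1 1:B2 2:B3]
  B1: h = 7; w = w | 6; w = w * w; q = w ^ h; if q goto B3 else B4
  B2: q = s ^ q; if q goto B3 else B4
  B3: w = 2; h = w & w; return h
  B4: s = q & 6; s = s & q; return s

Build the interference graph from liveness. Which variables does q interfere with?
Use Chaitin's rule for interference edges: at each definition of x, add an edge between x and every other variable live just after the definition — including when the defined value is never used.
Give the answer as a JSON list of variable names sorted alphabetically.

Answer: ["s", "w"]

Working:
Per-block:
  B0: {q,s,w} / ∅
  B1: {h,q,w} / {w}
  B2: {q} / {q,s}
  B3: {h,w} / ∅
  B4: {s} / {q}

Backward fixpoint:
  live B0: ∅→{q,s,w}
  live B1: {w}→{q}
  live B2: {q,s}→{q}
  live B3: ∅→∅
  live B4: {q}→∅

Interfere edges:
  h — {w}
  q — {s,w}
  s — {q,w}
  w — {h,q,s}

N(q) = ["s", "w"]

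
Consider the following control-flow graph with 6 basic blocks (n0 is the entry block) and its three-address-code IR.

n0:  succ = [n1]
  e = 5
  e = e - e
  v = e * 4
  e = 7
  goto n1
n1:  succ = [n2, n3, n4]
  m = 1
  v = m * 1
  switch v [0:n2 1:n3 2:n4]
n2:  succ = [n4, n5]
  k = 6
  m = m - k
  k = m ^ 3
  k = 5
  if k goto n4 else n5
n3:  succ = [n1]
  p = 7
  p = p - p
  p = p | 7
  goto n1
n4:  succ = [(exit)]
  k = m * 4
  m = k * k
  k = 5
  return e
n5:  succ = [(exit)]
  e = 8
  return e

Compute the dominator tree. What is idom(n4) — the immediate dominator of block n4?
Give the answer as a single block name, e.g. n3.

idom tree: n1←n0 n2←n1 n3←n1 n4←n1 n5←n2
Join-block Dom:
  n1: preds {n0,n3}: {n0} ∩ {n0,n1,n3} = {n0}; idom=n0
  n4: preds {n1,n2}: {n0,n1} ∩ {n0,n1,n2} = {n0,n1}; idom=n1

idom(n4) = n1

Answer: n1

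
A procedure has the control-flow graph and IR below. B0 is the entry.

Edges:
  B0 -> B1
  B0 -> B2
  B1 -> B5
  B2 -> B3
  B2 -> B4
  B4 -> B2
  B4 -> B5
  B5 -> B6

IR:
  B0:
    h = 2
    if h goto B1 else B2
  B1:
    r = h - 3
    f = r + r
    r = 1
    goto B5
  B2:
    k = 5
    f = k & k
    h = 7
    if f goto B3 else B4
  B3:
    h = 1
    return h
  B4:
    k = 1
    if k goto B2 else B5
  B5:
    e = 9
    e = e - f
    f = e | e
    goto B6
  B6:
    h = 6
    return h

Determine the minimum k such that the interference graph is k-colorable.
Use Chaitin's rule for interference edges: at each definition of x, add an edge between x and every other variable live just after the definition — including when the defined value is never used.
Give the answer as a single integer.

Answer: 2

Derivation:
Block summaries:
  B0: {h} / ∅
  B1: {f,r} / {h}
  B2: {f,h,k} / ∅
  B3: {h} / ∅
  B4: {k} / ∅
  B5: {e,f} / {f}
  B6: {h} / ∅

Backward fixpoint:
  B0: in=∅ out={h}
  B1: in={h} out={f}
  B2: in=∅ out={f}
  B3: in=∅ out=∅
  B4: in={f} out={f}
  B5: in={f} out=∅
  B6: in=∅ out=∅

Conflict graph:
  e: {f}
  f: {e,h,k,r}
  h: {f}
  k: {f}
  r: {f}

Registers:
  {e,f} pairwise interfere (2-clique) ⇒ χ ≥ 2
  2-colouring: r0={f}  r1={e,h,k,r}
  χ = 2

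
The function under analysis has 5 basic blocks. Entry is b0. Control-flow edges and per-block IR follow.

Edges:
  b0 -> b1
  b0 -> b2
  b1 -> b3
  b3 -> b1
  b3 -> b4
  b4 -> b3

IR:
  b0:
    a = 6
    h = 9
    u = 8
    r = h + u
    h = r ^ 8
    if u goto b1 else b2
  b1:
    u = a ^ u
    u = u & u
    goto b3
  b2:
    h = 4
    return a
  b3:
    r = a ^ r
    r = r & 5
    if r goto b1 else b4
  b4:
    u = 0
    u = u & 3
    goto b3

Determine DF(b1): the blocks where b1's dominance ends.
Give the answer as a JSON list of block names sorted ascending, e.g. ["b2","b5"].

idom tree: b1←b0 b2←b0 b3←b1 b4←b3
Join-block Dom:
  b1: preds {b0,b3}: {b0} ∩ {b0,b1,b3} = {b0}; idom=b0
  b3: preds {b1,b4}: {b0,b1} ∩ {b0,b1,b3,b4} = {b0,b1}; idom=b1

DF walk-up:
  join b1 pred b0: · stop@b0
  join b1 pred b3: b3→b1 stop@b0
  join b3 pred b1: · stop@b1
  join b3 pred b4: b4→b3 stop@b1
  b0: DF=∅
  b1: DF={b1}
  b2: DF=∅
  b3: DF={b1,b3}
  b4: DF={b3}

DF(b1) = ["b1"]

Answer: ["b1"]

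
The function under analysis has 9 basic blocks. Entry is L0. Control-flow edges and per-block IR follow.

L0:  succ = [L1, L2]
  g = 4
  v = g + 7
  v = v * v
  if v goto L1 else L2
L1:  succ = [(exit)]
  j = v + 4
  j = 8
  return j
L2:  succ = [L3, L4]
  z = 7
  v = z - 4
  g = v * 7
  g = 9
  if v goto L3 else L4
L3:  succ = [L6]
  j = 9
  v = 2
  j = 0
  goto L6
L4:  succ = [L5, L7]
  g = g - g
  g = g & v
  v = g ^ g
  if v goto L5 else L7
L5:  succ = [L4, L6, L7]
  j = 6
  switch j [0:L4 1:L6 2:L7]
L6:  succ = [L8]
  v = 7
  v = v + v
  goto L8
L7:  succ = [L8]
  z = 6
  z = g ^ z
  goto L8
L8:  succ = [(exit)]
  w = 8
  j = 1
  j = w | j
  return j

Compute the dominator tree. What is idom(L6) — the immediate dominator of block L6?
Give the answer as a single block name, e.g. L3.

idom tree: L1←L0 L2←L0 L3←L2 L4←L2 L5←L4 L6←L2 L7←L4 L8←L2
Dom∩ at merges:
  L4: preds {L2,L5}: {L0,L2} ∩ {L0,L2,L4,L5} = {L0,L2}; idom=L2
  L6: preds {L3,L5}: {L0,L2,L3} ∩ {L0,L2,L4,L5} = {L0,L2}; idom=L2
  L7: preds {L4,L5}: {L0,L2,L4} ∩ {L0,L2,L4,L5} = {L0,L2,L4}; idom=L4
  L8: preds {L6,L7}: {L0,L2,L6} ∩ {L0,L2,L4,L7} = {L0,L2}; idom=L2

idom(L6) = L2

Answer: L2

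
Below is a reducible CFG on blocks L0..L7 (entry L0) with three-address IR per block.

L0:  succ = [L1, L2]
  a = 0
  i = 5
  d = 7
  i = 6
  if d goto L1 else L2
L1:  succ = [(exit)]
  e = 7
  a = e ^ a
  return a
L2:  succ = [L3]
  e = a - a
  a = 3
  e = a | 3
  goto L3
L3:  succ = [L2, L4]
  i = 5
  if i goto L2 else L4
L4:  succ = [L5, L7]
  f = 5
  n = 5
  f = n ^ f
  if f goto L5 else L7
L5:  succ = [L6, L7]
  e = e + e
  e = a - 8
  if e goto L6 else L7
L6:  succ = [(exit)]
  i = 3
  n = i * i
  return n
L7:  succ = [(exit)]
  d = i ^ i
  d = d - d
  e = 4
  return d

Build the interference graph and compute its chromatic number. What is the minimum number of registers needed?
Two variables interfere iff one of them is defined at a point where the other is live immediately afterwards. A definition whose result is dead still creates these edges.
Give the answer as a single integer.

def/use:
  L0: {a,d,i} / ∅
  L1: {a,e} / {a}
  L2: {a,e} / {a}
  L3: {i} / ∅
  L4: {f,n} / ∅
  L5: {e} / {a,e}
  L6: {i,n} / ∅
  L7: {d,e} / {i}

Liveness:
  live L0: ∅→{a}
  live L1: {a}→∅
  live L2: {a}→{a,e}
  live L3: {a,e}→{a,e,i}
  live L4: {a,e,i}→{a,e,i}
  live L5: {a,e,i}→{i}
  live L6: ∅→∅
  live L7: {i}→∅

Interfere edges:
  a — {d,e,f,i,n}
  d — {a,e,i}
  e — {a,d,f,i,n}
  f — {a,e,i,n}
  i — {a,d,e,f,n}
  n — {a,e,f,i}

Colouring:
  clique {a,e,f,i,n} ⇒ need ≥ 5
  assign a→r0 d→r3 e→r1 f→r3 i→r2 n→r4 — no edge inside a register ⇒ χ ≤ 5
  χ = 5

Answer: 5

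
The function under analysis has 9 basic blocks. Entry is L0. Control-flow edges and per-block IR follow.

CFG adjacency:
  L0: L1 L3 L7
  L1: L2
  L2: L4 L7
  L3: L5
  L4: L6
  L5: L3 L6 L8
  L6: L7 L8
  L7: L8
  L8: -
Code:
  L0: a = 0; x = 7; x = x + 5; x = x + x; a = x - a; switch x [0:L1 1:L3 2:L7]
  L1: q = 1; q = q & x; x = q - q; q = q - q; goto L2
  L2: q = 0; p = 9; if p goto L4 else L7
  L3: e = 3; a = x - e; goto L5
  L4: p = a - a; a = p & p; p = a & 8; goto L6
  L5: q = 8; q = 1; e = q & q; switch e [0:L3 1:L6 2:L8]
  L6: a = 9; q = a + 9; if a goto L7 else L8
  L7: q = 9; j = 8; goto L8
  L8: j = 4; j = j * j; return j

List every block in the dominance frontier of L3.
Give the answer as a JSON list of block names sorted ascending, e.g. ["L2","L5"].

idom tree: L1←L0 L2←L1 L3←L0 L4←L2 L5←L3 L6←L0 L7←L0 L8←L0
Join-block Dom:
  L3: preds {L0,L5}: {L0} ∩ {L0,L3,L5} = {L0}; idom=L0
  L6: preds {L4,L5}: {L0,L1,L2,L4} ∩ {L0,L3,L5} = {L0}; idom=L0
  L7: preds {L0,L2,L6}: {L0} ∩ {L0,L1,L2} ∩ {L0,L6} = {L0}; idom=L0
  L8: preds {L5,L6,L7}: {L0,L3,L5} ∩ {L0,L6} ∩ {L0,L7} = {L0}; idom=L0

DF derivation:
  join L3 pred L0: · stop@L0
  join L3 pred L5: L5→L3 stop@L0
  join L6 pred L4: L4→L2→L1 stop@L0
  join L6 pred L5: L5→L3 stop@L0
  join L7 pred L0: · stop@L0
  join L7 pred L2: L2→L1 stop@L0
  join L7 pred L6: L6 stop@L0
  join L8 pred L5: L5→L3 stop@L0
  join L8 pred L6: L6 stop@L0
  join L8 pred L7: L7 stop@L0
  L0: DF=∅
  L1: DF={L6,L7}
  L2: DF={L6,L7}
  L3: DF={L3,L6,L8}
  L4: DF={L6}
  L5: DF={L3,L6,L8}
  L6: DF={L7,L8}
  L7: DF={L8}
  L8: DF=∅

DF(L3) = ["L3", "L6", "L8"]

Answer: ["L3", "L6", "L8"]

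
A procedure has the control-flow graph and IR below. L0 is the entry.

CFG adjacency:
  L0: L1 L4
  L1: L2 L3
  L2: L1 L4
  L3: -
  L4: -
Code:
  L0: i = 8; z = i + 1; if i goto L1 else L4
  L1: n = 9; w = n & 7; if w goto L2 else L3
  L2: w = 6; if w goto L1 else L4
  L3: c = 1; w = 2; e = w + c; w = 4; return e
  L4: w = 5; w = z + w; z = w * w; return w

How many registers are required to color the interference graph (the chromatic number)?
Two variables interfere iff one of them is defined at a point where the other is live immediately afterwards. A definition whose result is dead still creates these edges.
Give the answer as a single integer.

def/use:
  L0: {i,z} / ∅
  L1: {n,w} / ∅
  L2: {w} / ∅
  L3: {c,e,w} / ∅
  L4: {w,z} / {z}

Liveness:
  live L0: ∅→{z}
  live L1: {z}→{z}
  live L2: {z}→{z}
  live L3: ∅→∅
  live L4: {z}→∅

Interference:
  c↔{w}
  e↔{w}
  i↔{z}
  n↔{z}
  w↔{c,e,z}
  z↔{i,n,w}

Chromatic number:
  lower bound: {c,w} mutually conflict ⇒ χ ≥ 2
  assign c→r1 e→r1 i→r0 n→r0 w→r0 z→r1 — no edge inside a register ⇒ χ ≤ 2
  χ = 2

Answer: 2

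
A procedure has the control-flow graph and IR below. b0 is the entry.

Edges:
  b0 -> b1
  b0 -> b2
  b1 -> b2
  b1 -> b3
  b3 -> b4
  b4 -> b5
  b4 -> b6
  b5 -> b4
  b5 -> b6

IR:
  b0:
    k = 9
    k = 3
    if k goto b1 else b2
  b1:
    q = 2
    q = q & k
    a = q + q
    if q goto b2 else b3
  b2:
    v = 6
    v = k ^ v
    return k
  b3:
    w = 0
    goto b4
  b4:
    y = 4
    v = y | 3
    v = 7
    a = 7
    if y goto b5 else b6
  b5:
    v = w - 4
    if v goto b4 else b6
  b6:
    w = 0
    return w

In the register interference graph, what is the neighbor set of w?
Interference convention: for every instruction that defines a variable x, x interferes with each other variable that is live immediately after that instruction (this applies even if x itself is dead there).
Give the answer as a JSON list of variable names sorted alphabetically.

Answer: ["a", "v", "y"]

Analysis:
Block summaries:
  b0 def {k} use ∅
  b1 def {a,q} use {k}
  b2 def {v} use {k}
  b3 def {w} use ∅
  b4 def {a,v,y} use ∅
  b5 def {v} use {w}
  b6 def {w} use ∅

Liveness:
  live b0: ∅→{k}
  live b1: {k}→{k}
  live b2: {k}→∅
  live b3: ∅→{w}
  live b4: {w}→{w}
  live b5: {w}→{w}
  live b6: ∅→∅

Conflict graph:
  a — {k,q,w,y}
  k — {a,q,v}
  q — {a,k}
  v — {k,w,y}
  w — {a,v,y}
  y — {a,v,w}

N(w) = ["a", "v", "y"]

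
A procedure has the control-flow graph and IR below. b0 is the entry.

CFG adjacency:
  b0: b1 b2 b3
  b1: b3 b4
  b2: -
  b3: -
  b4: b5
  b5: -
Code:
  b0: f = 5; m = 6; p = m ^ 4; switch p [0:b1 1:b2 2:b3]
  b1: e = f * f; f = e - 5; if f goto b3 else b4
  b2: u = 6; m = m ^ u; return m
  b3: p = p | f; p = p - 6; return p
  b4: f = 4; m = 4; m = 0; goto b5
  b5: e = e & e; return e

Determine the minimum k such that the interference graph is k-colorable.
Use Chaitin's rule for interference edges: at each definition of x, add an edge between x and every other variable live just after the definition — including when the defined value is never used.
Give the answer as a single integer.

def/use:
  b0: def={f,m,p} ue=∅
  b1: def={e,f} ue={f}
  b2: def={m,u} ue={m}
  b3: def={p} ue={f,p}
  b4: def={f,m} ue=∅
  b5: def={e} ue={e}

Backward fixpoint:
  b0: in=∅ out={f,m,p}
  b1: in={f,p} out={e,f,p}
  b2: in={m} out=∅
  b3: in={f,p} out=∅
  b4: in={e} out={e}
  b5: in={e} out=∅

Interfere edges:
  e: {f,m,p}
  f: {e,m,p}
  m: {e,f,p,u}
  p: {e,f,m}
  u: {m}

Registers:
  {e,f,m,p} pairwise interfere (4-clique) ⇒ χ ≥ 4
  assign e→c1 f→c2 m→c0 p→c3 u→c1 — no edge inside a register ⇒ χ ≤ 4
  χ = 4

Answer: 4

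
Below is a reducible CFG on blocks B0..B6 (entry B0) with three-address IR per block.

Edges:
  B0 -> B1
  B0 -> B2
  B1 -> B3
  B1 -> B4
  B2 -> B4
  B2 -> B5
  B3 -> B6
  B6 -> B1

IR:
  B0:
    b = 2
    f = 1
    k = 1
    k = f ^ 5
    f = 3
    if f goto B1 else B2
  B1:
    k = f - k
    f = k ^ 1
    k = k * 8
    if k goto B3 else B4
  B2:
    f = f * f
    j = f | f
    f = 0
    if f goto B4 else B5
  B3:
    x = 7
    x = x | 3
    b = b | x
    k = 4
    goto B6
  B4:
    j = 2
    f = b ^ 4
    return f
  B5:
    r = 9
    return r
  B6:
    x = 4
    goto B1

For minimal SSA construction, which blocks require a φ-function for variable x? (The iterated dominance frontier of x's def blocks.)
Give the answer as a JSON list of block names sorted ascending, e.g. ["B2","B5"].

Answer: ["B1", "B4"]

Derivation:
idom tree: B1←B0 B2←B0 B3←B1 B4←B0 B5←B2 B6←B3
Join-block Dom:
  B1: preds {B0,B6}: {B0} ∩ {B0,B1,B3,B6} = {B0}; idom=B0
  B4: preds {B1,B2}: {B0,B1} ∩ {B0,B2} = {B0}; idom=B0

DF walk-up:
  B1←B0: walk · to B0
  B1←B6: walk B6→B3→B1 to B0
  B4←B1: walk B1 to B0
  B4←B2: walk B2 to B0
  DF(B0)=∅
  DF(B1)={B1,B4}
  DF(B2)={B4}
  DF(B3)={B1}
  DF(B4)=∅
  DF(B5)=∅
  DF(B6)={B1}

φ for x: defs {B3,B6}
  DF⁺ = {B1,B4}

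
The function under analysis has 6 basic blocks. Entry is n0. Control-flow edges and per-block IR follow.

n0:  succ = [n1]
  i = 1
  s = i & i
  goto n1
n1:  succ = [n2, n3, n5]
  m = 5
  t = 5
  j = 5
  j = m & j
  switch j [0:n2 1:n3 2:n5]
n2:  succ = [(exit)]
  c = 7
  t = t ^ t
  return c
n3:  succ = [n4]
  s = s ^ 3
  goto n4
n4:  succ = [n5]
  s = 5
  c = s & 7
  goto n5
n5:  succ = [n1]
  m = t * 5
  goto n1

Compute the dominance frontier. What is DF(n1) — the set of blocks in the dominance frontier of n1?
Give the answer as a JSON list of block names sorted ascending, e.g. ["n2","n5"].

Answer: ["n1"]

Derivation:
idom tree: n1←n0 n2←n1 n3←n1 n4←n3 n5←n1
Dom at joins:
  n1: preds {n0,n5}: {n0} ∩ {n0,n1,n5} = {n0}; idom=n0
  n5: preds {n1,n4}: {n0,n1} ∩ {n0,n1,n3,n4} = {n0,n1}; idom=n1

DF derivation:
  n1←n0: walk · to n0
  n1←n5: walk n5→n1 to n0
  n5←n1: walk · to n1
  n5←n4: walk n4→n3 to n1
  n0 → ∅
  n1 → {n1}
  n2 → ∅
  n3 → {n5}
  n4 → {n5}
  n5 → {n1}

DF(n1) = ["n1"]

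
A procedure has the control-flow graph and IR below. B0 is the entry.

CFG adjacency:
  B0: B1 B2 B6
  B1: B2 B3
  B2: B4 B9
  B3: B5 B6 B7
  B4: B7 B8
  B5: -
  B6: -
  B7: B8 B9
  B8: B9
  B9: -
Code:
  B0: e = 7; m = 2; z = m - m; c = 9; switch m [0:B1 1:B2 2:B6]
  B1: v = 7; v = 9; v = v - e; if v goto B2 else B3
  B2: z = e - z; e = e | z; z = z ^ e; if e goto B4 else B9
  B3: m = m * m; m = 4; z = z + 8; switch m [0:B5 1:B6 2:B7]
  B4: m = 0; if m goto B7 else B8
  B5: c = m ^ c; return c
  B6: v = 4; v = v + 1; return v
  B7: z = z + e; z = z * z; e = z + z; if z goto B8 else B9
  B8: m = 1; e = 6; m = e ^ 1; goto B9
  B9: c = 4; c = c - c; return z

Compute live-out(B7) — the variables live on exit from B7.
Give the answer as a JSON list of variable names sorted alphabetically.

Answer: ["z"]

Analysis:
Block summaries:
  B0 def {c,e,m,z} use ∅
  B1 def {v} use {e}
  B2 def {e,z} use {e,z}
  B3 def {m,z} use {m,z}
  B4 def {m} use ∅
  B5 def {c} use {c,m}
  B6 def {v} use ∅
  B7 def {e,z} use {e,z}
  B8 def {e,m} use ∅
  B9 def {c} use {z}

Live sets:
  B0 li=∅ lo={c,e,m,z}
  B1 li={c,e,m,z} lo={c,e,m,z}
  B2 li={e,z} lo={e,z}
  B3 li={c,e,m,z} lo={c,e,m,z}
  B4 li={e,z} lo={e,z}
  B5 li={c,m} lo=∅
  B6 li=∅ lo=∅
  B7 li={e,z} lo={z}
  B8 li={z} lo={z}
  B9 li={z} lo=∅

live-out(B7) = ["z"]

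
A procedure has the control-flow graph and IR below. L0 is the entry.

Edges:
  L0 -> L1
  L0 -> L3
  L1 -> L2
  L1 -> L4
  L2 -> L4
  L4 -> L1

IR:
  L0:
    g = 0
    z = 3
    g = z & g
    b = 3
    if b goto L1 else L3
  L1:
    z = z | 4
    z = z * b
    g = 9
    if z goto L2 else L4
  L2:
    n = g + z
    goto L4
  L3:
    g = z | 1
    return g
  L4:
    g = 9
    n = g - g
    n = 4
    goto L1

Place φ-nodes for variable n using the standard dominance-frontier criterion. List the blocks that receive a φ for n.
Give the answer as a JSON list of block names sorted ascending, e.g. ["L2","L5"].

idom tree: L1←L0 L2←L1 L3←L0 L4←L1
Join-block Dom:
  L1: preds {L0,L4}: {L0} ∩ {L0,L1,L4} = {L0}; idom=L0
  L4: preds {L1,L2}: {L0,L1} ∩ {L0,L1,L2} = {L0,L1}; idom=L1

DF derivation:
  join L1 pred L0: · stop@L0
  join L1 pred L4: L4→L1 stop@L0
  join L4 pred L1: · stop@L1
  join L4 pred L2: L2 stop@L1
  L0: DF=∅
  L1: DF={L1}
  L2: DF={L4}
  L3: DF=∅
  L4: DF={L1}

φ for n: defs {L2,L4}
  DF⁺ = {L1,L4}

Answer: ["L1", "L4"]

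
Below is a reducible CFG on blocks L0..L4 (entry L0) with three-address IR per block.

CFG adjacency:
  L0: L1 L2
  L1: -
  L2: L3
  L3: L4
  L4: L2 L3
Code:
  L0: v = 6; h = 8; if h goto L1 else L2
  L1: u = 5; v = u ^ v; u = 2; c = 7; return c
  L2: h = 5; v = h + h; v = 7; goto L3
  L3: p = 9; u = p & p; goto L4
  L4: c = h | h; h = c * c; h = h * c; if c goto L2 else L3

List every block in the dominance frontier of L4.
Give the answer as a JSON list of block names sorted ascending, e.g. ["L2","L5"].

idom tree: L1←L0 L2←L0 L3←L2 L4←L3
Join-block Dom:
  L2: preds {L0,L4}: {L0} ∩ {L0,L2,L3,L4} = {L0}; idom=L0
  L3: preds {L2,L4}: {L0,L2} ∩ {L0,L2,L3,L4} = {L0,L2}; idom=L2

Frontier:
  join L2 pred L0: · stop@L0
  join L2 pred L4: L4→L3→L2 stop@L0
  join L3 pred L2: · stop@L2
  join L3 pred L4: L4→L3 stop@L2
  L0: DF=∅
  L1: DF=∅
  L2: DF={L2}
  L3: DF={L2,L3}
  L4: DF={L2,L3}

DF(L4) = ["L2", "L3"]

Answer: ["L2", "L3"]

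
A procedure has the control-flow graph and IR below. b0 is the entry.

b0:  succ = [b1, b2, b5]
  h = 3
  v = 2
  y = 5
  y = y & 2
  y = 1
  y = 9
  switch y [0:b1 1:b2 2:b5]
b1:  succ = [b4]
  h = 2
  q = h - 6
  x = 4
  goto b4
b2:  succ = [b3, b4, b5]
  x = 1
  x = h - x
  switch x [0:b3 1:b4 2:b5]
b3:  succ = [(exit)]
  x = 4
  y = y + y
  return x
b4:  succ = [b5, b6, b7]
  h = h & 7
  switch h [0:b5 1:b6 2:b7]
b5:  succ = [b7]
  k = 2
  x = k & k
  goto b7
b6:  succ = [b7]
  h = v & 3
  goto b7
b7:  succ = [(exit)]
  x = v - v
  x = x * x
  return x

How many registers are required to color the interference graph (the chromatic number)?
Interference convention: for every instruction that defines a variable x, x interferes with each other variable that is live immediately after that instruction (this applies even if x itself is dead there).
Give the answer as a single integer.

Answer: 4

Working:
def/use:
  b0: {h,v,y} / ∅
  b1: {h,q,x} / ∅
  b2: {x} / {h}
  b3: {x,y} / {y}
  b4: {h} / {h}
  b5: {k,x} / ∅
  b6: {h} / {v}
  b7: {x} / {v}

Live sets:
  b0 li=∅ lo={h,v,y}
  b1 li={v} lo={h,v}
  b2 li={h,v,y} lo={h,v,y}
  b3 li={y} lo=∅
  b4 li={h,v} lo={v}
  b5 li={v} lo={v}
  b6 li={v} lo={v}
  b7 li={v} lo=∅

Conflict graph:
  h↔{q,v,x,y}
  k↔{v}
  q↔{h,v}
  v↔{h,k,q,x,y}
  x↔{h,v,y}
  y↔{h,v,x}

Registers:
  lower bound: {h,v,x,y} mutually conflict ⇒ χ ≥ 4
  assign h→R1 k→R1 q→R2 v→R0 x→R2 y→R3 — no edge inside a register ⇒ χ ≤ 4
  χ = 4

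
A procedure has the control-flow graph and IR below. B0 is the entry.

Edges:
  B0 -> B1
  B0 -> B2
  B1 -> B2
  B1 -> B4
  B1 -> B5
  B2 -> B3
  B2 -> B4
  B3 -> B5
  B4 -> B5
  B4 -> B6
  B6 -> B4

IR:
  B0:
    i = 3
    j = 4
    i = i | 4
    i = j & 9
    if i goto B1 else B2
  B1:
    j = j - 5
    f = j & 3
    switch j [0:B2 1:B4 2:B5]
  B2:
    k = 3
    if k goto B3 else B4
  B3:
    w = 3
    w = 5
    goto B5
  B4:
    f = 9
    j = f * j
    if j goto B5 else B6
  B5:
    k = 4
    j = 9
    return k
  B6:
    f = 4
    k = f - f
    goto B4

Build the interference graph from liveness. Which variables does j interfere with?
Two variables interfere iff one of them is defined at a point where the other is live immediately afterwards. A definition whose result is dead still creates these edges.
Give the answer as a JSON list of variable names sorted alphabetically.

Answer: ["f", "i", "k"]

Derivation:
def/use:
  B0: {i,j} / ∅
  B1: {f,j} / {j}
  B2: {k} / ∅
  B3: {w} / ∅
  B4: {f,j} / {j}
  B5: {j,k} / ∅
  B6: {f,k} / ∅

Liveness:
  B0 li=∅ lo={j}
  B1 li={j} lo={j}
  B2 li={j} lo={j}
  B3 li=∅ lo=∅
  B4 li={j} lo={j}
  B5 li=∅ lo=∅
  B6 li={j} lo={j}

Interfere edges:
  f — {j}
  i — {j}
  j — {f,i,k}
  k — {j}
  w — ∅

N(j) = ["f", "i", "k"]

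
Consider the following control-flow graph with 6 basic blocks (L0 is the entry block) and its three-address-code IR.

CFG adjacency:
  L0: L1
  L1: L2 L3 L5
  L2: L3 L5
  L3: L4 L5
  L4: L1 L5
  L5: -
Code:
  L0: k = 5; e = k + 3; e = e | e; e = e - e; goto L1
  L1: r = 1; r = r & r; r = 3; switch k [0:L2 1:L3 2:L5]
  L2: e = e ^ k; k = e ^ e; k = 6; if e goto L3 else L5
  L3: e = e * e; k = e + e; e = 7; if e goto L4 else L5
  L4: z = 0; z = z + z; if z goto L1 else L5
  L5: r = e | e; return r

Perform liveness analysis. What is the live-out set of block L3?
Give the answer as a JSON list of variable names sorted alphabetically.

Per-block:
  L0: {e,k} / ∅
  L1: {r} / {k}
  L2: {e,k} / {e,k}
  L3: {e,k} / {e}
  L4: {z} / ∅
  L5: {r} / {e}

Live sets:
  L0 li=∅ lo={e,k}
  L1 li={e,k} lo={e,k}
  L2 li={e,k} lo={e}
  L3 li={e} lo={e,k}
  L4 li={e,k} lo={e,k}
  L5 li={e} lo=∅

live-out(L3) = ["e", "k"]

Answer: ["e", "k"]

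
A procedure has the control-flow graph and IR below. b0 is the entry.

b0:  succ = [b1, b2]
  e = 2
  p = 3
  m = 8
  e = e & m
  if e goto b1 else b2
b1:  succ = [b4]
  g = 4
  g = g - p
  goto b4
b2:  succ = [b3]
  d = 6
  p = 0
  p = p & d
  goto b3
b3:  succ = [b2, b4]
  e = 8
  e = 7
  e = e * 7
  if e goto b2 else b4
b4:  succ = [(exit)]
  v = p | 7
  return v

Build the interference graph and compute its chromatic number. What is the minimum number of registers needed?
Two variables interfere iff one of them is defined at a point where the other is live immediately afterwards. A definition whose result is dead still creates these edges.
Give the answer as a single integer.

Block summaries:
  b0: def={e,m,p} ue=∅
  b1: def={g} ue={p}
  b2: def={d,p} ue=∅
  b3: def={e} ue=∅
  b4: def={v} ue={p}

Backward fixpoint:
  b0: in=∅ out={p}
  b1: in={p} out={p}
  b2: in=∅ out={p}
  b3: in={p} out={p}
  b4: in={p} out=∅

Interfere edges:
  d: {p}
  e: {m,p}
  g: {p}
  m: {e,p}
  p: {d,e,g,m}
  v: ∅

Colouring:
  lower bound: {e,m,p} mutually conflict ⇒ χ ≥ 3
  3-colouring: r0={p,v}  r1={d,e,g}  r2={m}
  χ = 3

Answer: 3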